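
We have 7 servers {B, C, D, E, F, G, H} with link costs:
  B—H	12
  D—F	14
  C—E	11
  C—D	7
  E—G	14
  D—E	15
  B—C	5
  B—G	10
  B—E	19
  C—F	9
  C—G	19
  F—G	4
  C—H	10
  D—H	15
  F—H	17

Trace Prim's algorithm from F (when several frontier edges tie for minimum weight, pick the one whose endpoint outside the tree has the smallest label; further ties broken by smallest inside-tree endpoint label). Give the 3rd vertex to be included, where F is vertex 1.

Prim's algorithm from F:
Step 1: cheapest edge leaving the tree is F—G (4); add G.
Step 2: cheapest edge leaving the tree is C—F (9); add C.
Step 3: cheapest edge leaving the tree is B—C (5); add B.
Step 4: cheapest edge leaving the tree is C—D (7); add D.
Step 5: cheapest edge leaving the tree is C—H (10); add H.
Step 6: cheapest edge leaving the tree is C—E (11); add E.
Vertex order: F, G, C, B, D, H, E. The 3rd vertex is C.

C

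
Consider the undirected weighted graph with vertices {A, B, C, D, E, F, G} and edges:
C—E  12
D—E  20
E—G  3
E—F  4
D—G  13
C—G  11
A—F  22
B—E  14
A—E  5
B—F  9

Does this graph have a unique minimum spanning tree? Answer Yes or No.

Yes

Sort edges by weight, then run Kruskal:
E—G (3): add — endpoints in different components.
E—F (4): add — endpoints in different components.
A—E (5): add — endpoints in different components.
B—F (9): add — endpoints in different components.
C—G (11): add — endpoints in different components.
C—E (12): skip — C and E already connected.
D—G (13): add — endpoints in different components.
Every non-tree edge has weight strictly greater than the heaviest edge on the tree path between its endpoints, so the MST is unique.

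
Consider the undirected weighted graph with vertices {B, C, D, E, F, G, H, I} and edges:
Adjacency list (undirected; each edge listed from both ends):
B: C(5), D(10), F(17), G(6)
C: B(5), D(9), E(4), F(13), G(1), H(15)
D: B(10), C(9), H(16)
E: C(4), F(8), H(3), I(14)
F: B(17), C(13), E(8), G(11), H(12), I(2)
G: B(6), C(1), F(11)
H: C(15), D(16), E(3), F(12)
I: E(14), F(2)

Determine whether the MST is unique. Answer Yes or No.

Yes

Sort edges by weight, then run Kruskal:
C—G (1): add — endpoints in different components.
F—I (2): add — endpoints in different components.
E—H (3): add — endpoints in different components.
C—E (4): add — endpoints in different components.
B—C (5): add — endpoints in different components.
B—G (6): skip — B and G already connected.
E—F (8): add — endpoints in different components.
C—D (9): add — endpoints in different components.
Every non-tree edge has weight strictly greater than the heaviest edge on the tree path between its endpoints, so the MST is unique.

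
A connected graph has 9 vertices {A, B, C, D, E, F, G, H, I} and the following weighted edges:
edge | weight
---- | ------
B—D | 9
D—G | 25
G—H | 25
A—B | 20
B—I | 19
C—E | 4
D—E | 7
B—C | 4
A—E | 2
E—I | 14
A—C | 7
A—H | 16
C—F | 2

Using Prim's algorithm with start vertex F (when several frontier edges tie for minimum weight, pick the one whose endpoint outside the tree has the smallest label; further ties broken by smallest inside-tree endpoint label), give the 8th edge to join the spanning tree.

Prim's algorithm from F:
Step 1: frontier [C—F 2] → take C—F (2); add C.
Step 2: frontier [B—C 4, C—E 4, A—C 7] → take B—C (4); add B.
Step 3: frontier [B—D 9, B—I 19, A—B 20, C—E 4, A—C 7] → take C—E (4); add E.
Step 4: frontier [B—D 9, B—I 19, A—B 20, A—C 7, A—E 2, D—E 7, E—I 14] → take A—E (2); add A.
Step 5: frontier [A—H 16, B—D 9, B—I 19, D—E 7, E—I 14] → take D—E (7); add D.
Step 6: frontier [A—H 16, B—I 19, D—G 25, E—I 14] → take E—I (14); add I.
Step 7: frontier [A—H 16, D—G 25] → take A—H (16); add H.
Step 8: frontier [D—G 25, G—H 25] → take D—G (25); add G.
The 8th edge added is D—G.

D-G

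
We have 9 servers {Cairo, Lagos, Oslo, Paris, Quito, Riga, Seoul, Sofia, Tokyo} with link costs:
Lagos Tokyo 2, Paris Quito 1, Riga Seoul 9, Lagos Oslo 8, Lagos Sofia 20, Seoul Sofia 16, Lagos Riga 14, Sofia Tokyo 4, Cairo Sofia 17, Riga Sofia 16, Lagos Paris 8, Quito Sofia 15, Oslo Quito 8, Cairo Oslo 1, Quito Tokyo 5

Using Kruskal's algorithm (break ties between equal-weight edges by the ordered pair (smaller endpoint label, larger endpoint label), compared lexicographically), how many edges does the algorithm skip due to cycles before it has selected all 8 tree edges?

Kruskal's algorithm — process edges by increasing weight (ties by edge label):
Cairo Oslo (1): add — endpoints in different components.
Paris Quito (1): add — endpoints in different components.
Lagos Tokyo (2): add — endpoints in different components.
Sofia Tokyo (4): add — endpoints in different components.
Quito Tokyo (5): add — endpoints in different components.
Lagos Oslo (8): add — endpoints in different components.
Lagos Paris (8): skip — Lagos and Paris already connected.
Oslo Quito (8): skip — Quito and Oslo already connected.
Riga Seoul (9): add — endpoints in different components.
Lagos Riga (14): add — endpoints in different components.
Edges rejected before the tree was complete: 2.

2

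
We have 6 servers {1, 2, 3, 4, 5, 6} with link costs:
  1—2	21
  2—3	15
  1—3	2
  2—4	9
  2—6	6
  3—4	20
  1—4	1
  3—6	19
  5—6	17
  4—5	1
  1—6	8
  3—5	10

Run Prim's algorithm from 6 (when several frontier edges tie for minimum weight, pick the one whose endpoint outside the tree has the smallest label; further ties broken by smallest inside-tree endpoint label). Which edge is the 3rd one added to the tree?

1-4

Prim's algorithm from 6:
Step 1: frontier [2—6 6, 1—6 8, 5—6 17, 3—6 19] → take 2—6 (6); add 2.
Step 2: frontier [2—4 9, 2—3 15, 1—2 21, 1—6 8, 5—6 17, 3—6 19] → take 1—6 (8); add 1.
Step 3: frontier [1—4 1, 1—3 2, 2—4 9, 2—3 15, 5—6 17, 3—6 19] → take 1—4 (1); add 4.
Step 4: frontier [1—3 2, 2—3 15, 4—5 1, 3—4 20, 5—6 17, 3—6 19] → take 4—5 (1); add 5.
Step 5: frontier [1—3 2, 2—3 15, 3—4 20, 3—5 10, 3—6 19] → take 1—3 (2); add 3.
The 3rd edge added is 1—4.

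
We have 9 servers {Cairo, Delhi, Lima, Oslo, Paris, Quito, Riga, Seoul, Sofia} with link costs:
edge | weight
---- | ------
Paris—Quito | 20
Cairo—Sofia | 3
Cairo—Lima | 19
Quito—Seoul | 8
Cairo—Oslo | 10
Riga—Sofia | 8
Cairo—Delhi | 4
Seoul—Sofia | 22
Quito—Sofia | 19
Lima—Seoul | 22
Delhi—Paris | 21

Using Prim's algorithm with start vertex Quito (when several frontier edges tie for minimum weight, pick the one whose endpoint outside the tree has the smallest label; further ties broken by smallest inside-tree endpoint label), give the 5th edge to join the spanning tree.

Riga-Sofia

Grow the tree from Quito using Prim:
Step 1: frontier [Quito—Seoul 8, Quito—Sofia 19, Paris—Quito 20] → take Quito—Seoul (8); add Seoul.
Step 2: frontier [Quito—Sofia 19, Paris—Quito 20, Lima—Seoul 22, Seoul—Sofia 22] → take Quito—Sofia (19); add Sofia.
Step 3: frontier [Paris—Quito 20, Lima—Seoul 22, Cairo—Sofia 3, Riga—Sofia 8] → take Cairo—Sofia (3); add Cairo.
Step 4: frontier [Cairo—Delhi 4, Cairo—Oslo 10, Cairo—Lima 19, Paris—Quito 20, Lima—Seoul 22, Riga—Sofia 8] → take Cairo—Delhi (4); add Delhi.
Step 5: frontier [Cairo—Oslo 10, Cairo—Lima 19, Delhi—Paris 21, Paris—Quito 20, Lima—Seoul 22, Riga—Sofia 8] → take Riga—Sofia (8); add Riga.
Step 6: frontier [Cairo—Oslo 10, Cairo—Lima 19, Delhi—Paris 21, Paris—Quito 20, Lima—Seoul 22] → take Cairo—Oslo (10); add Oslo.
Step 7: frontier [Cairo—Lima 19, Delhi—Paris 21, Paris—Quito 20, Lima—Seoul 22] → take Cairo—Lima (19); add Lima.
Step 8: frontier [Delhi—Paris 21, Paris—Quito 20] → take Paris—Quito (20); add Paris.
The 5th edge added is Riga—Sofia.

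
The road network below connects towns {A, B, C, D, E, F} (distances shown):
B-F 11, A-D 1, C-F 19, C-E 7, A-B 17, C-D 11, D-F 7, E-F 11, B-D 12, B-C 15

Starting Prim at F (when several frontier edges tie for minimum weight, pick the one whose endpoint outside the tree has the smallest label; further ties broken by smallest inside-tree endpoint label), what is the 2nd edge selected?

Prim's algorithm from F:
Step 1: frontier [D-F 7, B-F 11, E-F 11, C-F 19] → take D-F (7); add D.
Step 2: frontier [A-D 1, C-D 11, B-D 12, B-F 11, E-F 11, C-F 19] → take A-D (1); add A.
Step 3: frontier [A-B 17, C-D 11, B-D 12, B-F 11, E-F 11, C-F 19] → take B-F (11); add B.
Step 4: frontier [B-C 15, C-D 11, E-F 11, C-F 19] → take C-D (11); add C.
Step 5: frontier [C-E 7, E-F 11] → take C-E (7); add E.
The 2nd edge added is A-D.

A-D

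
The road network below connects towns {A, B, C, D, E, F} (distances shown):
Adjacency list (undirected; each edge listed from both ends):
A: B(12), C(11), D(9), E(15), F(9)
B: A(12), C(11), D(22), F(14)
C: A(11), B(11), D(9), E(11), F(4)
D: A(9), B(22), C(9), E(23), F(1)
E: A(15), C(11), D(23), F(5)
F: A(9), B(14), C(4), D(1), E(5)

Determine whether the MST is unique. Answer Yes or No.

Kruskal's algorithm — process edges by increasing weight (ties by edge label):
D—F (1): add — endpoints in different components.
C—F (4): add — endpoints in different components.
E—F (5): add — endpoints in different components.
A—D (9): add — endpoints in different components.
A—F (9): skip — A and F already connected.
C—D (9): skip — C and D already connected.
A—C (11): skip — A and C already connected.
B—C (11): add — endpoints in different components.
Non-tree edge A—F has weight 9, equal to the heaviest edge on its tree cycle — swapping gives another MST of the same weight. Not unique.

No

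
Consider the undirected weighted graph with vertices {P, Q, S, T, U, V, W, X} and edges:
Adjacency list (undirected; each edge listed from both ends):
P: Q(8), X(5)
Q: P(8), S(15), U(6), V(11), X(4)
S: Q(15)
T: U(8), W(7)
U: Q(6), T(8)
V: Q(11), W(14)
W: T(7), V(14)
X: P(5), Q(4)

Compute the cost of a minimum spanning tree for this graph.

Grow the tree from P using Prim:
Step 1: cheapest edge leaving the tree is P—X (5); add X.
Step 2: cheapest edge leaving the tree is Q—X (4); add Q.
Step 3: cheapest edge leaving the tree is Q—U (6); add U.
Step 4: cheapest edge leaving the tree is T—U (8); add T.
Step 5: cheapest edge leaving the tree is T—W (7); add W.
Step 6: cheapest edge leaving the tree is Q—V (11); add V.
Step 7: cheapest edge leaving the tree is Q—S (15); add S.
MST edges: P—X, Q—X, Q—U, T—U, T—W, Q—V, Q—S; total weight 5+4+6+8+7+11+15 = 56.

56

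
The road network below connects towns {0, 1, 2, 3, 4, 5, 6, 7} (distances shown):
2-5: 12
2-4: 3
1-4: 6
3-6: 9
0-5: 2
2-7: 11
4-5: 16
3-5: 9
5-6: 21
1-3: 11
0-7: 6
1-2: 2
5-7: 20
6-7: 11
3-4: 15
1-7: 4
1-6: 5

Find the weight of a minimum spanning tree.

31

Prim, starting at 5.
Step 1: cheapest edge leaving the tree is 0-5 (2); add 0.
Step 2: cheapest edge leaving the tree is 0-7 (6); add 7.
Step 3: cheapest edge leaving the tree is 1-7 (4); add 1.
Step 4: cheapest edge leaving the tree is 1-2 (2); add 2.
Step 5: cheapest edge leaving the tree is 2-4 (3); add 4.
Step 6: cheapest edge leaving the tree is 1-6 (5); add 6.
Step 7: cheapest edge leaving the tree is 3-5 (9); add 3.
MST edges: 0-5, 0-7, 1-7, 1-2, 2-4, 1-6, 3-5; total weight 2+6+4+2+3+5+9 = 31.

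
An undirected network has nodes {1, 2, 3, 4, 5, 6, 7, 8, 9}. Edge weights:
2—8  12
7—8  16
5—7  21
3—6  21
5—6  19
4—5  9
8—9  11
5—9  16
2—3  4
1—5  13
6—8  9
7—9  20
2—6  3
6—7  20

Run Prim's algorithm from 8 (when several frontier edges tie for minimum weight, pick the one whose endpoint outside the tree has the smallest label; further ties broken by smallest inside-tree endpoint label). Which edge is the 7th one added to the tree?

Prim's algorithm from 8:
Step 1: cheapest edge leaving the tree is 6—8 (9); add 6.
Step 2: cheapest edge leaving the tree is 2—6 (3); add 2.
Step 3: cheapest edge leaving the tree is 2—3 (4); add 3.
Step 4: cheapest edge leaving the tree is 8—9 (11); add 9.
Step 5: cheapest edge leaving the tree is 5—9 (16); add 5.
Step 6: cheapest edge leaving the tree is 4—5 (9); add 4.
Step 7: cheapest edge leaving the tree is 1—5 (13); add 1.
Step 8: cheapest edge leaving the tree is 7—8 (16); add 7.
The 7th edge added is 1—5.

1-5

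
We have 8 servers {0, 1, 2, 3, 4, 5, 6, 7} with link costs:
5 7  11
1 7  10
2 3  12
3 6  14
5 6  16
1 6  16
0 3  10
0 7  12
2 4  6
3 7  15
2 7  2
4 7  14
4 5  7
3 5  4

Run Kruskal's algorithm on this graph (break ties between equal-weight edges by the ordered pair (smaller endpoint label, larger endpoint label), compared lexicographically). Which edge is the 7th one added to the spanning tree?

Kruskal: consider edges lightest-first.
2 7 (2): add — endpoints in different components.
3 5 (4): add — endpoints in different components.
2 4 (6): add — endpoints in different components.
4 5 (7): add — endpoints in different components.
0 3 (10): add — endpoints in different components.
1 7 (10): add — endpoints in different components.
5 7 (11): skip — 5 and 7 already connected.
0 7 (12): skip — 0 and 7 already connected.
2 3 (12): skip — 2 and 3 already connected.
3 6 (14): add — endpoints in different components.
The 7th edge added is 3 6.

3-6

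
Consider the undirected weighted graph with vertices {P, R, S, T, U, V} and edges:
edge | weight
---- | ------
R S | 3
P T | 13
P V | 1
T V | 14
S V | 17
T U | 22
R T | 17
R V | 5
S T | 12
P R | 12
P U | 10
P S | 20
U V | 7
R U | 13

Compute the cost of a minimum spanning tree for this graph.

Kruskal's algorithm — process edges by increasing weight (ties by edge label):
P V (1): add — endpoints in different components.
R S (3): add — endpoints in different components.
R V (5): add — endpoints in different components.
U V (7): add — endpoints in different components.
P U (10): skip — U and P already connected.
P R (12): skip — R and P already connected.
S T (12): add — endpoints in different components.
MST edges: P V, R S, R V, U V, S T; total weight 1+3+5+7+12 = 28.

28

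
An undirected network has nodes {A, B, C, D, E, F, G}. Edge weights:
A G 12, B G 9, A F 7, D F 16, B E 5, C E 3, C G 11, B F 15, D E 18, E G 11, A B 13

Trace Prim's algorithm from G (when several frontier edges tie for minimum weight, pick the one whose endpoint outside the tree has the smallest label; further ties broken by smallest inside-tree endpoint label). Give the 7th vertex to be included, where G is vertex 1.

Prim, starting at G.
Step 1: cheapest edge leaving the tree is B G (9); add B.
Step 2: cheapest edge leaving the tree is B E (5); add E.
Step 3: cheapest edge leaving the tree is C E (3); add C.
Step 4: cheapest edge leaving the tree is A G (12); add A.
Step 5: cheapest edge leaving the tree is A F (7); add F.
Step 6: cheapest edge leaving the tree is D F (16); add D.
Vertex order: G, B, E, C, A, F, D. The 7th vertex is D.

D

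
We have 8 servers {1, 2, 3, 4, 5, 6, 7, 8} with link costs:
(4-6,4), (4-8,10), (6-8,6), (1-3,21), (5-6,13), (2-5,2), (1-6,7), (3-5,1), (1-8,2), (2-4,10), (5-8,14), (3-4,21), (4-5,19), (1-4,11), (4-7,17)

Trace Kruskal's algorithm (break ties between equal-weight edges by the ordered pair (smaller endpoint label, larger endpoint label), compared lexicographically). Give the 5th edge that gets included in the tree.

6-8

Kruskal's algorithm — process edges by increasing weight (ties by edge label):
3-5 (1): add — endpoints in different components.
1-8 (2): add — endpoints in different components.
2-5 (2): add — endpoints in different components.
4-6 (4): add — endpoints in different components.
6-8 (6): add — endpoints in different components.
1-6 (7): skip — 1 and 6 already connected.
2-4 (10): add — endpoints in different components.
4-8 (10): skip — 4 and 8 already connected.
1-4 (11): skip — 1 and 4 already connected.
5-6 (13): skip — 5 and 6 already connected.
5-8 (14): skip — 5 and 8 already connected.
4-7 (17): add — endpoints in different components.
The 5th edge added is 6-8.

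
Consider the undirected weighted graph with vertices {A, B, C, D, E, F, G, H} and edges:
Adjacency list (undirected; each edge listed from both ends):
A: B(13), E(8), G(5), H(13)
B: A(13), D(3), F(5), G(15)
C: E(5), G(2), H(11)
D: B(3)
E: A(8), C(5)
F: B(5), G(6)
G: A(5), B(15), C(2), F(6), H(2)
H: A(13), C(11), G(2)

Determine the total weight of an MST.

28

Prim's algorithm from D:
Step 1: frontier [B—D 3] → take B—D (3); add B.
Step 2: frontier [B—F 5, A—B 13, B—G 15] → take B—F (5); add F.
Step 3: frontier [A—B 13, B—G 15, F—G 6] → take F—G (6); add G.
Step 4: frontier [A—B 13, C—G 2, G—H 2, A—G 5] → take C—G (2); add C.
Step 5: frontier [A—B 13, C—E 5, C—H 11, G—H 2, A—G 5] → take G—H (2); add H.
Step 6: frontier [A—B 13, C—E 5, A—G 5, A—H 13] → take A—G (5); add A.
Step 7: frontier [A—E 8, C—E 5] → take C—E (5); add E.
MST edges: B—D, B—F, F—G, C—G, G—H, A—G, C—E; total weight 3+5+6+2+2+5+5 = 28.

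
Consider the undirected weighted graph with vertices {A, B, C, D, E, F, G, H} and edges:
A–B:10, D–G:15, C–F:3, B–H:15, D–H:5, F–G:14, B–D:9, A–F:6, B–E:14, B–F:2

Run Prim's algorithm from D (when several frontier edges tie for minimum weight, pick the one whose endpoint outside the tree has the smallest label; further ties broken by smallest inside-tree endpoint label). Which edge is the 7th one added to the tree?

F-G

Prim's algorithm from D:
Step 1: cheapest edge leaving the tree is D–H (5); add H.
Step 2: cheapest edge leaving the tree is B–D (9); add B.
Step 3: cheapest edge leaving the tree is B–F (2); add F.
Step 4: cheapest edge leaving the tree is C–F (3); add C.
Step 5: cheapest edge leaving the tree is A–F (6); add A.
Step 6: cheapest edge leaving the tree is B–E (14); add E.
Step 7: cheapest edge leaving the tree is F–G (14); add G.
The 7th edge added is F–G.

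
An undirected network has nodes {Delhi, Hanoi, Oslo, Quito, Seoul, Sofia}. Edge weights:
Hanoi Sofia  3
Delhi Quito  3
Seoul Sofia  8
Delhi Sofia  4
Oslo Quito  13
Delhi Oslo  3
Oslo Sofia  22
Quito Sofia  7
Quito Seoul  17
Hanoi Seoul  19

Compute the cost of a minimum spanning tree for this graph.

21

Sort edges by weight, then run Kruskal:
Delhi Oslo (3): add. Components now {Sofia} {Hanoi} {Delhi,Oslo} {Seoul} {Quito}
Delhi Quito (3): add. Components now {Sofia} {Hanoi} {Delhi,Oslo,Quito} {Seoul}
Hanoi Sofia (3): add. Components now {Hanoi,Sofia} {Delhi,Oslo,Quito} {Seoul}
Delhi Sofia (4): add. Components now {Delhi,Hanoi,Oslo,Quito,Sofia} {Seoul}
Quito Sofia (7): skip — Sofia and Quito already connected.
Seoul Sofia (8): add. Components now {Delhi,Hanoi,Oslo,Quito,Seoul,Sofia}
MST edges: Delhi Oslo, Delhi Quito, Hanoi Sofia, Delhi Sofia, Seoul Sofia; total weight 3+3+3+4+8 = 21.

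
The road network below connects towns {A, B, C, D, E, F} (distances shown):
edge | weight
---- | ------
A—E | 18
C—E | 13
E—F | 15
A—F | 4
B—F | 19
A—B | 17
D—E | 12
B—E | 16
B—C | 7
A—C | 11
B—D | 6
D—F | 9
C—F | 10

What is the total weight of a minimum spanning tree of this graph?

38

Prim's algorithm from A:
Step 1: frontier [A—F 4, A—C 11, A—B 17, A—E 18] → take A—F (4); add F.
Step 2: frontier [A—C 11, A—B 17, A—E 18, D—F 9, C—F 10, E—F 15, B—F 19] → take D—F (9); add D.
Step 3: frontier [A—C 11, A—B 17, A—E 18, B—D 6, D—E 12, C—F 10, E—F 15, B—F 19] → take B—D (6); add B.
Step 4: frontier [A—C 11, A—E 18, B—C 7, B—E 16, D—E 12, C—F 10, E—F 15] → take B—C (7); add C.
Step 5: frontier [A—E 18, B—E 16, C—E 13, D—E 12, E—F 15] → take D—E (12); add E.
MST edges: A—F, D—F, B—D, B—C, D—E; total weight 4+9+6+7+12 = 38.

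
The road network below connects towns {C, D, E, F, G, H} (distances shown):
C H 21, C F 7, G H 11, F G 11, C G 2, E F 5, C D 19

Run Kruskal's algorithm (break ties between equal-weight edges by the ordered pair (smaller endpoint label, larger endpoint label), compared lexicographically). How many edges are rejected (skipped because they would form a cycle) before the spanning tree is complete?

1

Kruskal's algorithm — process edges by increasing weight (ties by edge label):
C G (2): add. Components now {C,G} {D} {E} {F} {H}
E F (5): add. Components now {C,G} {D} {E,F} {H}
C F (7): add. Components now {C,E,F,G} {D} {H}
F G (11): skip — F and G already connected.
G H (11): add. Components now {C,E,F,G,H} {D}
C D (19): add. Components now {C,D,E,F,G,H}
Edges rejected before the tree was complete: 1.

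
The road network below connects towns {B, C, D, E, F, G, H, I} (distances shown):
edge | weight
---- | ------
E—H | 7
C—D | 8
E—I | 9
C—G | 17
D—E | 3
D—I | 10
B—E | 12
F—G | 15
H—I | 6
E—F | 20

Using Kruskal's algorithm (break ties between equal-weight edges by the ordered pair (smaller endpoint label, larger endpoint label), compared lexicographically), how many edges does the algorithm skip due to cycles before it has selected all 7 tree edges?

Kruskal's algorithm — process edges by increasing weight (ties by edge label):
D—E (3): add — endpoints in different components.
H—I (6): add — endpoints in different components.
E—H (7): add — endpoints in different components.
C—D (8): add — endpoints in different components.
E—I (9): skip — E and I already connected.
D—I (10): skip — D and I already connected.
B—E (12): add — endpoints in different components.
F—G (15): add — endpoints in different components.
C—G (17): add — endpoints in different components.
Edges rejected before the tree was complete: 2.

2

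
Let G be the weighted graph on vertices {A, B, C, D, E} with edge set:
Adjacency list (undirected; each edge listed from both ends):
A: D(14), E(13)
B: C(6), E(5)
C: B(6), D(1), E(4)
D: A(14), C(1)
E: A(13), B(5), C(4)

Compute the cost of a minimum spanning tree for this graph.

Sort edges by weight, then run Kruskal:
C D (1): add — endpoints in different components.
C E (4): add — endpoints in different components.
B E (5): add — endpoints in different components.
B C (6): skip — B and C already connected.
A E (13): add — endpoints in different components.
MST edges: C D, C E, B E, A E; total weight 1+4+5+13 = 23.

23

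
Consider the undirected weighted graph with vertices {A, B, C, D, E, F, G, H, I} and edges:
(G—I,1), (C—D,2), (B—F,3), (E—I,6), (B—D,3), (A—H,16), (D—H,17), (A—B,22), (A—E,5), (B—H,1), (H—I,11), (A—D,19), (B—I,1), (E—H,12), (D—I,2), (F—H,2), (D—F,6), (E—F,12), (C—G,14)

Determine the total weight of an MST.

20

Kruskal's algorithm — process edges by increasing weight (ties by edge label):
B—H (1): add — endpoints in different components.
B—I (1): add — endpoints in different components.
G—I (1): add — endpoints in different components.
C—D (2): add — endpoints in different components.
D—I (2): add — endpoints in different components.
F—H (2): add — endpoints in different components.
B—D (3): skip — B and D already connected.
B—F (3): skip — B and F already connected.
A—E (5): add — endpoints in different components.
D—F (6): skip — D and F already connected.
E—I (6): add — endpoints in different components.
MST edges: B—H, B—I, G—I, C—D, D—I, F—H, A—E, E—I; total weight 1+1+1+2+2+2+5+6 = 20.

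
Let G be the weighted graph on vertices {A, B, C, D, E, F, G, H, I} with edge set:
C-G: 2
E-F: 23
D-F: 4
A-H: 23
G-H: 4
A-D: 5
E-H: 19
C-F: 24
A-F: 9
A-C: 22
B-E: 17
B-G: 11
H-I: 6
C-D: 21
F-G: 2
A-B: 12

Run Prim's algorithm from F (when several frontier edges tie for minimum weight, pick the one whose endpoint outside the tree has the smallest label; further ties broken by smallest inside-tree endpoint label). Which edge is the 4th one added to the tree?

Prim's algorithm from F:
Step 1: cheapest edge leaving the tree is F-G (2); add G.
Step 2: cheapest edge leaving the tree is C-G (2); add C.
Step 3: cheapest edge leaving the tree is D-F (4); add D.
Step 4: cheapest edge leaving the tree is G-H (4); add H.
Step 5: cheapest edge leaving the tree is A-D (5); add A.
Step 6: cheapest edge leaving the tree is H-I (6); add I.
Step 7: cheapest edge leaving the tree is B-G (11); add B.
Step 8: cheapest edge leaving the tree is B-E (17); add E.
The 4th edge added is G-H.

G-H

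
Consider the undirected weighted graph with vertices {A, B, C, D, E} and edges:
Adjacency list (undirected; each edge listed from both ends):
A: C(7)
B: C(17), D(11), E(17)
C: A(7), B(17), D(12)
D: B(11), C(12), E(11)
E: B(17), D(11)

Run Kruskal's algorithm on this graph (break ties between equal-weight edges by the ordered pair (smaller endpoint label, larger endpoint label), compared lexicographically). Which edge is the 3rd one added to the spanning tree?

D-E

Sort edges by weight, then run Kruskal:
A C (7): add — endpoints in different components.
B D (11): add — endpoints in different components.
D E (11): add — endpoints in different components.
C D (12): add — endpoints in different components.
The 3rd edge added is D E.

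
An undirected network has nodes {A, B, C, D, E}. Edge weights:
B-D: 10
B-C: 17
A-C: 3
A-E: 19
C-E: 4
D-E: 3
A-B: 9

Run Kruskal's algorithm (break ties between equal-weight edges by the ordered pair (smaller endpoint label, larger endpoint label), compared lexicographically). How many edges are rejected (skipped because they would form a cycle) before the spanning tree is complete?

Kruskal: consider edges lightest-first.
A-C (3): add — endpoints in different components.
D-E (3): add — endpoints in different components.
C-E (4): add — endpoints in different components.
A-B (9): add — endpoints in different components.
Edges rejected before the tree was complete: 0.

0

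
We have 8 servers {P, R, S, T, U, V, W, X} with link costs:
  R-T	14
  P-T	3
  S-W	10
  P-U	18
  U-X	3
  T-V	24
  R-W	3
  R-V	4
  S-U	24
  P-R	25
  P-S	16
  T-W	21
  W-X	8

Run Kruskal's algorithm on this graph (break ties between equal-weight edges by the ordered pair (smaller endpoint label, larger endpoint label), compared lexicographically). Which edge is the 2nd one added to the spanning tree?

R-W

Kruskal: consider edges lightest-first.
P-T (3): add — endpoints in different components.
R-W (3): add — endpoints in different components.
U-X (3): add — endpoints in different components.
R-V (4): add — endpoints in different components.
W-X (8): add — endpoints in different components.
S-W (10): add — endpoints in different components.
R-T (14): add — endpoints in different components.
The 2nd edge added is R-W.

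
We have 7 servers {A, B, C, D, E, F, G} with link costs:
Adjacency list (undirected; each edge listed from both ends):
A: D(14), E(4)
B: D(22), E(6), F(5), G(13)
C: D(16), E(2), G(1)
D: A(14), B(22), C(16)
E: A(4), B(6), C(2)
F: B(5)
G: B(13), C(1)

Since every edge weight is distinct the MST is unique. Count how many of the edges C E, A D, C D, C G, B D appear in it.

Kruskal: consider edges lightest-first.
C G (1): add — endpoints in different components.
C E (2): add — endpoints in different components.
A E (4): add — endpoints in different components.
B F (5): add — endpoints in different components.
B E (6): add — endpoints in different components.
B G (13): skip — B and G already connected.
A D (14): add — endpoints in different components.
MST edge set: {C G, C E, A E, B F, B E, A D}.
Of the listed edges, {C E, A D, C G} are in the MST → 3.

3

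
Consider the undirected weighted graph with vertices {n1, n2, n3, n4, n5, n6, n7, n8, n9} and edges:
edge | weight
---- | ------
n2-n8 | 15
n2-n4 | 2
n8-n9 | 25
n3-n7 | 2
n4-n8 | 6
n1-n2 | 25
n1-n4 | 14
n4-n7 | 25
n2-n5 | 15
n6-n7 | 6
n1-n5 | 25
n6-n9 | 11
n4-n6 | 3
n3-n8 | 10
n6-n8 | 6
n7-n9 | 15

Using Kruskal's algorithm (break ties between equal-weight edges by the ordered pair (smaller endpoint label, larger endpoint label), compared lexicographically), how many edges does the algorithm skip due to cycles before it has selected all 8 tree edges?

Kruskal: consider edges lightest-first.
n2-n4 (2): add — endpoints in different components.
n3-n7 (2): add — endpoints in different components.
n4-n6 (3): add — endpoints in different components.
n4-n8 (6): add — endpoints in different components.
n6-n7 (6): add — endpoints in different components.
n6-n8 (6): skip — n6 and n8 already connected.
n3-n8 (10): skip — n3 and n8 already connected.
n6-n9 (11): add — endpoints in different components.
n1-n4 (14): add — endpoints in different components.
n2-n5 (15): add — endpoints in different components.
Edges rejected before the tree was complete: 2.

2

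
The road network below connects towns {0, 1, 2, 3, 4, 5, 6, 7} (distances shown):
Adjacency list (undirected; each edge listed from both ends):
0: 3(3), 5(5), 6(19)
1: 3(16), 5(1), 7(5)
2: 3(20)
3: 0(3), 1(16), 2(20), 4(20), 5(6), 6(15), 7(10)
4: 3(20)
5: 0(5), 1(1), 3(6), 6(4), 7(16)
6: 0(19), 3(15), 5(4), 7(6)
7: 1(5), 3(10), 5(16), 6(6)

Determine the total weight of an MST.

58

Kruskal's algorithm — process edges by increasing weight (ties by edge label):
1–5 (1): add — endpoints in different components.
0–3 (3): add — endpoints in different components.
5–6 (4): add — endpoints in different components.
0–5 (5): add — endpoints in different components.
1–7 (5): add — endpoints in different components.
3–5 (6): skip — 3 and 5 already connected.
6–7 (6): skip — 6 and 7 already connected.
3–7 (10): skip — 3 and 7 already connected.
3–6 (15): skip — 3 and 6 already connected.
1–3 (16): skip — 1 and 3 already connected.
5–7 (16): skip — 5 and 7 already connected.
0–6 (19): skip — 0 and 6 already connected.
2–3 (20): add — endpoints in different components.
3–4 (20): add — endpoints in different components.
MST edges: 1–5, 0–3, 5–6, 0–5, 1–7, 2–3, 3–4; total weight 1+3+4+5+5+20+20 = 58.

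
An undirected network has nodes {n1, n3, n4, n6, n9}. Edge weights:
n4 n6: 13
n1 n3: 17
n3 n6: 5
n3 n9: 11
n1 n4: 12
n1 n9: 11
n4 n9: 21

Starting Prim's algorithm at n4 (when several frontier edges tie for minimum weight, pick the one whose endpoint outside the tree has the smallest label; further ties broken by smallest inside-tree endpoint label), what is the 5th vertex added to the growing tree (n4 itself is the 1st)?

Prim, starting at n4.
Step 1: cheapest edge leaving the tree is n1 n4 (12); add n1.
Step 2: cheapest edge leaving the tree is n1 n9 (11); add n9.
Step 3: cheapest edge leaving the tree is n3 n9 (11); add n3.
Step 4: cheapest edge leaving the tree is n3 n6 (5); add n6.
Vertex order: n4, n1, n9, n3, n6. The 5th vertex is n6.

n6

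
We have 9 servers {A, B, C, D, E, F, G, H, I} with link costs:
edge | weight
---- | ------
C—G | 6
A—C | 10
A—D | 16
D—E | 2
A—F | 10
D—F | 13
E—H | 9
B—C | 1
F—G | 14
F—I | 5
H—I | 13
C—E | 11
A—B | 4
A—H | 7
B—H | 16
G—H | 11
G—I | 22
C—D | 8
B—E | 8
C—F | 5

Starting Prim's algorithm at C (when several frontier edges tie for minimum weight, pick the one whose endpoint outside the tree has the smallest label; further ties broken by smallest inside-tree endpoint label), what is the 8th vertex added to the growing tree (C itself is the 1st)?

D

Prim, starting at C.
Step 1: cheapest edge leaving the tree is B—C (1); add B.
Step 2: cheapest edge leaving the tree is A—B (4); add A.
Step 3: cheapest edge leaving the tree is C—F (5); add F.
Step 4: cheapest edge leaving the tree is F—I (5); add I.
Step 5: cheapest edge leaving the tree is C—G (6); add G.
Step 6: cheapest edge leaving the tree is A—H (7); add H.
Step 7: cheapest edge leaving the tree is C—D (8); add D.
Step 8: cheapest edge leaving the tree is D—E (2); add E.
Vertex order: C, B, A, F, I, G, H, D, E. The 8th vertex is D.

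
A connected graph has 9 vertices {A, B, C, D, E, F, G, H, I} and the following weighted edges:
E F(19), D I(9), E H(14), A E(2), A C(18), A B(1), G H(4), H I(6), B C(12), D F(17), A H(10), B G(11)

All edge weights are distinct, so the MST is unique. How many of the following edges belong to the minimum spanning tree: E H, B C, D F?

2

Sort edges by weight, then run Kruskal:
A B (1): add — endpoints in different components.
A E (2): add — endpoints in different components.
G H (4): add — endpoints in different components.
H I (6): add — endpoints in different components.
D I (9): add — endpoints in different components.
A H (10): add — endpoints in different components.
B G (11): skip — B and G already connected.
B C (12): add — endpoints in different components.
E H (14): skip — E and H already connected.
D F (17): add — endpoints in different components.
MST edge set: {A B, A E, G H, H I, D I, A H, B C, D F}.
Of the listed edges, {B C, D F} are in the MST → 2.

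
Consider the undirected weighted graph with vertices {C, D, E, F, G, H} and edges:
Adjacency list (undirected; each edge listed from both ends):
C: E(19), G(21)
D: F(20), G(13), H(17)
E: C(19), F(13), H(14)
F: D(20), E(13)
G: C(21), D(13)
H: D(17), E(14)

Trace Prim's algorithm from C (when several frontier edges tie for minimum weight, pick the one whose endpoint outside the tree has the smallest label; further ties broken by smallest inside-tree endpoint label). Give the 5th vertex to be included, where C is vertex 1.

D

Grow the tree from C using Prim:
Step 1: frontier [C–E 19, C–G 21] → take C–E (19); add E.
Step 2: frontier [C–G 21, E–F 13, E–H 14] → take E–F (13); add F.
Step 3: frontier [C–G 21, E–H 14, D–F 20] → take E–H (14); add H.
Step 4: frontier [C–G 21, D–F 20, D–H 17] → take D–H (17); add D.
Step 5: frontier [C–G 21, D–G 13] → take D–G (13); add G.
Vertex order: C, E, F, H, D, G. The 5th vertex is D.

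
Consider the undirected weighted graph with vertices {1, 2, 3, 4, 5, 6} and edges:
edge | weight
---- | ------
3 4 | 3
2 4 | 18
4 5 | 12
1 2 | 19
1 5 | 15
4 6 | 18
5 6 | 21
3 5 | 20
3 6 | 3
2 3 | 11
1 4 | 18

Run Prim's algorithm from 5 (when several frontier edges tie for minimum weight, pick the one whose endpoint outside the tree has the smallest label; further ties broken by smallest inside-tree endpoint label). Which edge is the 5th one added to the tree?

1-5

Grow the tree from 5 using Prim:
Step 1: frontier [4 5 12, 1 5 15, 3 5 20, 5 6 21] → take 4 5 (12); add 4.
Step 2: frontier [3 4 3, 1 4 18, 2 4 18, 4 6 18, 1 5 15, 3 5 20, 5 6 21] → take 3 4 (3); add 3.
Step 3: frontier [3 6 3, 2 3 11, 1 4 18, 2 4 18, 4 6 18, 1 5 15, 5 6 21] → take 3 6 (3); add 6.
Step 4: frontier [2 3 11, 1 4 18, 2 4 18, 1 5 15] → take 2 3 (11); add 2.
Step 5: frontier [1 2 19, 1 4 18, 1 5 15] → take 1 5 (15); add 1.
The 5th edge added is 1 5.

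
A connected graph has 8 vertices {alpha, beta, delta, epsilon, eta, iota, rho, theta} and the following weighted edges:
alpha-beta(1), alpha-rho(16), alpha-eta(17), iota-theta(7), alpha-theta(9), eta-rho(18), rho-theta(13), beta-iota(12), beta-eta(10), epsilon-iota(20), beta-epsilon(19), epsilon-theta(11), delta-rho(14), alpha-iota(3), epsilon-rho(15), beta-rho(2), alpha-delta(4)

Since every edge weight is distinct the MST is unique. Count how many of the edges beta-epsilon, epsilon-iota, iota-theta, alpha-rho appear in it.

1

Kruskal's algorithm — process edges by increasing weight (ties by edge label):
alpha-beta (1): add — endpoints in different components.
beta-rho (2): add — endpoints in different components.
alpha-iota (3): add — endpoints in different components.
alpha-delta (4): add — endpoints in different components.
iota-theta (7): add — endpoints in different components.
alpha-theta (9): skip — theta and alpha already connected.
beta-eta (10): add — endpoints in different components.
epsilon-theta (11): add — endpoints in different components.
MST edge set: {alpha-beta, beta-rho, alpha-iota, alpha-delta, iota-theta, beta-eta, epsilon-theta}.
Of the listed edges, {iota-theta} are in the MST → 1.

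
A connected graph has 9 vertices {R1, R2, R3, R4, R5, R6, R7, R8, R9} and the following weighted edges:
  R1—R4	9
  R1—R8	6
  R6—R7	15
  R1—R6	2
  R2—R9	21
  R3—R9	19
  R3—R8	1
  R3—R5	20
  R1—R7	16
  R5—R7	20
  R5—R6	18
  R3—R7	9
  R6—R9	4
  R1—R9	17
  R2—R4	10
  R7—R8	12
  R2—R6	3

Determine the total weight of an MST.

Grow the tree from R2 using Prim:
Step 1: cheapest edge leaving the tree is R2—R6 (3); add R6.
Step 2: cheapest edge leaving the tree is R1—R6 (2); add R1.
Step 3: cheapest edge leaving the tree is R6—R9 (4); add R9.
Step 4: cheapest edge leaving the tree is R1—R8 (6); add R8.
Step 5: cheapest edge leaving the tree is R3—R8 (1); add R3.
Step 6: cheapest edge leaving the tree is R1—R4 (9); add R4.
Step 7: cheapest edge leaving the tree is R3—R7 (9); add R7.
Step 8: cheapest edge leaving the tree is R5—R6 (18); add R5.
MST edges: R2—R6, R1—R6, R6—R9, R1—R8, R3—R8, R1—R4, R3—R7, R5—R6; total weight 3+2+4+6+1+9+9+18 = 52.

52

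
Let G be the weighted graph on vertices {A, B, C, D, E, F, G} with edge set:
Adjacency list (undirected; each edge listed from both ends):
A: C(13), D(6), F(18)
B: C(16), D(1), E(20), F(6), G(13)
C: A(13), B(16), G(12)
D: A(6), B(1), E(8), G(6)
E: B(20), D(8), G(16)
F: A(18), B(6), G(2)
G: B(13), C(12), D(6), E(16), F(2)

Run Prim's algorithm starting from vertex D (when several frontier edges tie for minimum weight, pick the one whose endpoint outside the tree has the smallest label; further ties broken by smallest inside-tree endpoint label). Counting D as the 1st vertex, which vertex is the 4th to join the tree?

F

Prim, starting at D.
Step 1: cheapest edge leaving the tree is B-D (1); add B.
Step 2: cheapest edge leaving the tree is A-D (6); add A.
Step 3: cheapest edge leaving the tree is B-F (6); add F.
Step 4: cheapest edge leaving the tree is F-G (2); add G.
Step 5: cheapest edge leaving the tree is D-E (8); add E.
Step 6: cheapest edge leaving the tree is C-G (12); add C.
Vertex order: D, B, A, F, G, E, C. The 4th vertex is F.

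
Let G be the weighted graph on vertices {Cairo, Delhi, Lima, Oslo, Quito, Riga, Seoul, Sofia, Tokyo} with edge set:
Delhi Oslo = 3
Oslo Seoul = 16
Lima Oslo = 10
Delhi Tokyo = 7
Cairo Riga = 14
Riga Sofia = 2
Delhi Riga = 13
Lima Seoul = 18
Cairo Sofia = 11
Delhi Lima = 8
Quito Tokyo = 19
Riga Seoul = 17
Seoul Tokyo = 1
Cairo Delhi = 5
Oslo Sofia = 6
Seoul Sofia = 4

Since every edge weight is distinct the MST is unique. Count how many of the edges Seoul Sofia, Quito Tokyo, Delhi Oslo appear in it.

Kruskal: consider edges lightest-first.
Seoul Tokyo (1): add — endpoints in different components.
Riga Sofia (2): add — endpoints in different components.
Delhi Oslo (3): add — endpoints in different components.
Seoul Sofia (4): add — endpoints in different components.
Cairo Delhi (5): add — endpoints in different components.
Oslo Sofia (6): add — endpoints in different components.
Delhi Tokyo (7): skip — Delhi and Tokyo already connected.
Delhi Lima (8): add — endpoints in different components.
Lima Oslo (10): skip — Lima and Oslo already connected.
Cairo Sofia (11): skip — Cairo and Sofia already connected.
Delhi Riga (13): skip — Delhi and Riga already connected.
Cairo Riga (14): skip — Cairo and Riga already connected.
Oslo Seoul (16): skip — Seoul and Oslo already connected.
Riga Seoul (17): skip — Seoul and Riga already connected.
Lima Seoul (18): skip — Lima and Seoul already connected.
Quito Tokyo (19): add — endpoints in different components.
MST edge set: {Seoul Tokyo, Riga Sofia, Delhi Oslo, Seoul Sofia, Cairo Delhi, Oslo Sofia, Delhi Lima, Quito Tokyo}.
Of the listed edges, {Seoul Sofia, Quito Tokyo, Delhi Oslo} are in the MST → 3.

3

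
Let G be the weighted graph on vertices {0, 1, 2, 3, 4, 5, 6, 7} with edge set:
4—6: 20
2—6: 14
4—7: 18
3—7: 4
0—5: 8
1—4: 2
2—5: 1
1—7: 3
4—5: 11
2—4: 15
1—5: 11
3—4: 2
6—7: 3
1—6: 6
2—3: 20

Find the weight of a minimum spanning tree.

Prim, starting at 1.
Step 1: cheapest edge leaving the tree is 1—4 (2); add 4.
Step 2: cheapest edge leaving the tree is 3—4 (2); add 3.
Step 3: cheapest edge leaving the tree is 1—7 (3); add 7.
Step 4: cheapest edge leaving the tree is 6—7 (3); add 6.
Step 5: cheapest edge leaving the tree is 1—5 (11); add 5.
Step 6: cheapest edge leaving the tree is 2—5 (1); add 2.
Step 7: cheapest edge leaving the tree is 0—5 (8); add 0.
MST edges: 1—4, 3—4, 1—7, 6—7, 1—5, 2—5, 0—5; total weight 2+2+3+3+11+1+8 = 30.

30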